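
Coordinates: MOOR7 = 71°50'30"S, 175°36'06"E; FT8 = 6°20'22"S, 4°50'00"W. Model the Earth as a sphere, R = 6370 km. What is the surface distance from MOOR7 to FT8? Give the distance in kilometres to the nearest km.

11320 km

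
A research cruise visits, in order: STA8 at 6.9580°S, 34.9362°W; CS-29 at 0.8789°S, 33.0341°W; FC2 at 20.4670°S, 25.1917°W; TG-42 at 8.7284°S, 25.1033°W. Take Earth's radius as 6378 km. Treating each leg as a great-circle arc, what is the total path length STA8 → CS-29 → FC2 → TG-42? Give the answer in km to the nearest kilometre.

STA8→CS-29: c = 0.111145 rad, d = 708.88 km
CS-29→FC2: c = 0.367118 rad, d = 2341.48 km
FC2→TG-42: c = 0.204883 rad, d = 1306.74 km
Total = 708.88 + 2341.48 + 1306.74 = 4357.10 km

4357 km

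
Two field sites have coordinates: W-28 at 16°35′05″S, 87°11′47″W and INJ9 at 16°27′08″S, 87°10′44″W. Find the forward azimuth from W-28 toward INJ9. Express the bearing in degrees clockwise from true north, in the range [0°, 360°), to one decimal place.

7.2°

W-28: φ = -16.58472°, λ = -87.19639°
INJ9: φ = -16.45222°, λ = -87.17889°
Δλ = 0.0175°
y = sin Δλ · cos φ₂ = 0.000293
x = cos φ₁ sin φ₂ − sin φ₁ cos φ₂ cos Δλ = 0.002313
θ = atan2(y, x) = 7.2191° → 7.2191° (mod 360°)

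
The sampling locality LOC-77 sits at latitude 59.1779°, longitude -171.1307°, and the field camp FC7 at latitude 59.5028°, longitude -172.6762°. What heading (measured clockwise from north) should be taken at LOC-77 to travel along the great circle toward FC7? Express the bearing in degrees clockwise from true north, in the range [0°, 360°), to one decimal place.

Δλ = -1.5455°
y = sin Δλ · cos φ₂ = -0.013688
x = cos φ₁ sin φ₂ − sin φ₁ cos φ₂ cos Δλ = 0.005829
θ = atan2(y, x) = -66.9325° → 293.0675° (mod 360°)

293.1°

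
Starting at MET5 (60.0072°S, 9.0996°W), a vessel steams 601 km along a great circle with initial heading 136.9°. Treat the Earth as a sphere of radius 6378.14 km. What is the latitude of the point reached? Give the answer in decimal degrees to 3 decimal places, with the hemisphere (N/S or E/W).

63.713°S

δ = d/R = 601/6378.14 = 0.094228 rad
φ₂ = arcsin(sin φ₁ cos δ + cos φ₁ sin δ cos θ)
   = arcsin(-0.86609·0.99556 + 0.49989·0.09409·-0.73016) = -63.71322°
λ₂ = λ₁ + atan2(sin θ sin δ cos φ₁, cos δ − sin φ₁ sin φ₂) = -0.75277°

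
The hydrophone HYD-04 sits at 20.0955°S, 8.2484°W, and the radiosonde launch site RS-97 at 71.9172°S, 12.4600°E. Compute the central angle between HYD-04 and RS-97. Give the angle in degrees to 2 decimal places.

Δφ = -51.8217°,  Δλ = 20.7084°
a = sin²(Δφ/2) + cos φ₁ cos φ₂ sin²(Δλ/2) = 0.200361
c = 2·arcsin(√a) = 0.928198 rad = 53.1818°

53.18°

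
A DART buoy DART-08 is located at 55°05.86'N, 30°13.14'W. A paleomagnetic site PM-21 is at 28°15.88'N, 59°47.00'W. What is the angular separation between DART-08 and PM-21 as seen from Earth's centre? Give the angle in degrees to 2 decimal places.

34.24°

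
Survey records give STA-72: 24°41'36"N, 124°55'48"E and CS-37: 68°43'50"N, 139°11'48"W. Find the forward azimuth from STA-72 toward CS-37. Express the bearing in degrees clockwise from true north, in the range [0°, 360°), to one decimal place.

22.7°

STA-72: φ = +24.69333°, λ = +124.93000°
CS-37: φ = +68.73056°, λ = -139.19667°
Δλ = 95.8733°
y = sin Δλ · cos φ₂ = 0.360850
x = cos φ₁ sin φ₂ − sin φ₁ cos φ₂ cos Δλ = 0.862178
θ = atan2(y, x) = 22.7109° → 22.7109° (mod 360°)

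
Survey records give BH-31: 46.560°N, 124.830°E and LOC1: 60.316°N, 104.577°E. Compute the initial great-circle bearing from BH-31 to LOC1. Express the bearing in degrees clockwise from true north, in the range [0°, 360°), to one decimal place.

326.6°

Δλ = -20.2530°
y = sin Δλ · cos φ₂ = -0.171427
x = cos φ₁ sin φ₂ − sin φ₁ cos φ₂ cos Δλ = 0.260019
θ = atan2(y, x) = -33.3963° → 326.6037° (mod 360°)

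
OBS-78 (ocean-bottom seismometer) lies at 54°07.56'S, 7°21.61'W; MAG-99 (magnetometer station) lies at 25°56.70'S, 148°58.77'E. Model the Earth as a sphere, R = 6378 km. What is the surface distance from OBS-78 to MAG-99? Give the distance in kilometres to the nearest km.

10838 km

OBS-78: φ = -54.12600°, λ = -7.36017°
MAG-99: φ = -25.94500°, λ = +148.97950°
Δφ = 28.1810°,  Δλ = 156.3397°
a = sin²(Δφ/2) + cos φ₁ cos φ₂ sin²(Δλ/2) = 0.564067
c = 2·arcsin(√a) = 1.699283 rad = 97.3617°
d = R·c = 6378 × 1.699283 = 10838.0 km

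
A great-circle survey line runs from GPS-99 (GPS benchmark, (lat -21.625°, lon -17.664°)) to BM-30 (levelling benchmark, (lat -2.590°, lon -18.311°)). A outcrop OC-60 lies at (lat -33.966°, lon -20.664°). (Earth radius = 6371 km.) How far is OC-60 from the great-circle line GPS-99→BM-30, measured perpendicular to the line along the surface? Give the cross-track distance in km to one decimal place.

323.7 km

δ₁₃ = central angle GPS-99→OC-60 = 0.220280 rad  (haversine)
θ₁₃ = bearing GPS-99→OC-60 = 191.458°,  θ₁₂ = bearing GPS-99→BM-30 = 358.019°
dₓₜ = R·arcsin(sin δ₁₃ · sin(θ₁₃ − θ₁₂)) = 6371·arcsin(0.21850·sin(-166.561°)) = -323.677 km
|dₓₜ| = 323.677 km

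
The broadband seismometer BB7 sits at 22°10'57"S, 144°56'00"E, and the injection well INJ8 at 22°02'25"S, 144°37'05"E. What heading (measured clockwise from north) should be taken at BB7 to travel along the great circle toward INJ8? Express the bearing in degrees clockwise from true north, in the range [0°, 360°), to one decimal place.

BB7: φ = -22.18250°, λ = +144.93333°
INJ8: φ = -22.04028°, λ = +144.61806°
Δλ = -0.3153°
y = sin Δλ · cos φ₂ = -0.005100
x = cos φ₁ sin φ₂ − sin φ₁ cos φ₂ cos Δλ = 0.002477
θ = atan2(y, x) = -64.0974° → 295.9026° (mod 360°)

295.9°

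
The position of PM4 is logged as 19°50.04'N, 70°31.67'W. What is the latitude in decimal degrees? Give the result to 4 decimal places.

19° + 50.04′/60 = 19 + 0.83400 = 19.8340°

19.8340°N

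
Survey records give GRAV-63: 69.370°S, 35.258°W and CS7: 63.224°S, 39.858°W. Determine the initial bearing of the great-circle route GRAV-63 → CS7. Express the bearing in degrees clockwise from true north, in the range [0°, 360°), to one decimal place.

341.1°

Δλ = -4.6000°
y = sin Δλ · cos φ₂ = -0.036130
x = cos φ₁ sin φ₂ − sin φ₁ cos φ₂ cos Δλ = 0.105704
θ = atan2(y, x) = -18.8705° → 341.1295° (mod 360°)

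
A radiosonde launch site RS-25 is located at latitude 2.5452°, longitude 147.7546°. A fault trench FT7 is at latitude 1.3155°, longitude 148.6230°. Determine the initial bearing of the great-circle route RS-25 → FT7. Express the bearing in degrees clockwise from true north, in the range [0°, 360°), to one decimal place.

Δλ = 0.8684°
y = sin Δλ · cos φ₂ = 0.015152
x = cos φ₁ sin φ₂ − sin φ₁ cos φ₂ cos Δλ = -0.021456
θ = atan2(y, x) = 144.7704° → 144.7704° (mod 360°)

144.8°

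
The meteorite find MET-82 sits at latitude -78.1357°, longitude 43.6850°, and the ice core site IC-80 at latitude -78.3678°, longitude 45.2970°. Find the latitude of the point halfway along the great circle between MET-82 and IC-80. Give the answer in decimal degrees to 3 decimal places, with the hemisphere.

78.253°S

Bx = cos φ₂ cos Δλ = 0.201549,  By = cos φ₂ sin Δλ = 0.005672
φₘ = atan2(sin φ₁ + sin φ₂, √((cos φ₁ + Bx)² + By²)) = -78.25288°
λₘ = λ₁ + atan2(By, cos φ₁ + Bx) = 44.48315°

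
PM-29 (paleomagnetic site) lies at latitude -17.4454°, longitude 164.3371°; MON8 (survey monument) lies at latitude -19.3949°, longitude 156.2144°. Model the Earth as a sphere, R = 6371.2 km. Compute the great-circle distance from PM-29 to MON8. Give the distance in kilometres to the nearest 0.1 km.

Δφ = -1.9495°,  Δλ = -8.1227°
a = sin²(Δφ/2) + cos φ₁ cos φ₂ sin²(Δλ/2) = 0.004803
c = 2·arcsin(√a) = 0.138722 rad = 7.9482°
d = R·c = 6371.2 × 0.138722 = 883.8 km

883.8 km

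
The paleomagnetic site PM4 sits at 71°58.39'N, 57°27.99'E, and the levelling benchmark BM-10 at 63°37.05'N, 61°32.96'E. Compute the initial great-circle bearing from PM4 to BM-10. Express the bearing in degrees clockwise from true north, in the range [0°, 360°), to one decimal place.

PM4: φ = +71.97317°, λ = +57.46650°
BM-10: φ = +63.61750°, λ = +61.54933°
Δλ = 4.0828°
y = sin Δλ · cos φ₂ = 0.031638
x = cos φ₁ sin φ₂ − sin φ₁ cos φ₂ cos Δλ = -0.144245
θ = atan2(y, x) = 167.6290° → 167.6290° (mod 360°)

167.6°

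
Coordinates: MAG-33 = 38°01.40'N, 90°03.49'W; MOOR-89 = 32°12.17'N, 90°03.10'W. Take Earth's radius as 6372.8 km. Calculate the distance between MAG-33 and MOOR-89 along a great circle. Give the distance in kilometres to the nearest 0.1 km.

647.4 km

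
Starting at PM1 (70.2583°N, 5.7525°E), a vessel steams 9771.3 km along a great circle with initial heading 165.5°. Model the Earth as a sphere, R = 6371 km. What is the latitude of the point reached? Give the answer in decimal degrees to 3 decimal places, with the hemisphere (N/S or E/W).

δ = d/R = 9771.3/6371 = 1.533715 rad
φ₂ = arcsin(sin φ₁ cos δ + cos φ₁ sin δ cos θ)
   = arcsin(0.94122·0.03707 + 0.33778·0.99931·-0.96815) = -16.97191°
λ₂ = λ₁ + atan2(sin θ sin δ cos φ₁, cos δ − sin φ₁ sin φ₂) = 20.91759°

16.972°S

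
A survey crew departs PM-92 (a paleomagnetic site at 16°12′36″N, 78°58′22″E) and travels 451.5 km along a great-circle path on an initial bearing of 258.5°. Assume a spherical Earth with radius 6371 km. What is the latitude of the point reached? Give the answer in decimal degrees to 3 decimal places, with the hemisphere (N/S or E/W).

PM-92: φ = +16.21000°, λ = +78.97278°
δ = d/R = 451.5/6371 = 0.070868 rad
φ₂ = arcsin(sin φ₁ cos δ + cos φ₁ sin δ cos θ)
   = arcsin(0.27916·0.99749 + 0.96024·0.07081·-0.19937) = 15.36114°
λ₂ = λ₁ + atan2(sin θ sin δ cos φ₁, cos δ − sin φ₁ sin φ₂) = 74.84633°

15.361°N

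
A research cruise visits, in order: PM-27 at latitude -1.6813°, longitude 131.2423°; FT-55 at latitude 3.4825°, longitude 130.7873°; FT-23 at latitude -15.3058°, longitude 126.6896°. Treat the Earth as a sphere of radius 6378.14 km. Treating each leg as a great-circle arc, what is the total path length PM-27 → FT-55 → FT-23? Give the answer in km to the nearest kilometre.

PM-27→FT-55: c = 0.090474 rad, d = 577.06 km
FT-55→FT-23: c = 0.335475 rad, d = 2139.71 km
Total = 577.06 + 2139.71 = 2716.77 km

2717 km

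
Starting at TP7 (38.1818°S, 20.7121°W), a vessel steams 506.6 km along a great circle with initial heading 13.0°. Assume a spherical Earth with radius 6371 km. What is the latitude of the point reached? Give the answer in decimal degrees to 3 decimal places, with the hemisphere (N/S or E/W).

33.736°S

δ = d/R = 506.6/6371 = 0.079517 rad
φ₂ = arcsin(sin φ₁ cos δ + cos φ₁ sin δ cos θ)
   = arcsin(-0.61816·0.99684 + 0.78605·0.07943·0.97437) = -33.73602°
λ₂ = λ₁ + atan2(sin θ sin δ cos φ₁, cos δ − sin φ₁ sin φ₂) = -19.48091°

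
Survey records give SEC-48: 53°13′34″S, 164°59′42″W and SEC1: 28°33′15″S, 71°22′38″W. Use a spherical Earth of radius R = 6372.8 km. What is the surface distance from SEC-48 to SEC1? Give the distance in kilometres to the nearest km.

7734 km

SEC-48: φ = -53.22611°, λ = -164.99500°
SEC1: φ = -28.55417°, λ = -71.37722°
Δφ = 24.6719°,  Δλ = 93.6178°
a = sin²(Δφ/2) + cos φ₁ cos φ₂ sin²(Δλ/2) = 0.325155
c = 2·arcsin(√a) = 1.213555 rad = 69.5316°
d = R·c = 6372.8 × 1.213555 = 7733.7 km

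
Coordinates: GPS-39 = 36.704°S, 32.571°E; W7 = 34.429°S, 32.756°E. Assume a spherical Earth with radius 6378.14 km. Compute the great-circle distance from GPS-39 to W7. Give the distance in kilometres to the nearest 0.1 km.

253.8 km

Δφ = 2.2750°,  Δλ = 0.1850°
a = sin²(Δφ/2) + cos φ₁ cos φ₂ sin²(Δλ/2) = 0.000396
c = 2·arcsin(√a) = 0.039793 rad = 2.2800°
d = R·c = 6378.14 × 0.039793 = 253.8 km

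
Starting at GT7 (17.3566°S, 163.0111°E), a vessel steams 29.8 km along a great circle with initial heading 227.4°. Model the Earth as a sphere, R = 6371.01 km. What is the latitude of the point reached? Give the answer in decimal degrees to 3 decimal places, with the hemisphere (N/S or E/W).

17.538°S

δ = d/R = 29.8/6371.01 = 0.004677 rad
φ₂ = arcsin(sin φ₁ cos δ + cos φ₁ sin δ cos θ)
   = arcsin(-0.29832·0.99999 + 0.95447·0.00468·-0.67688) = -17.53789°
λ₂ = λ₁ + atan2(sin θ sin δ cos φ₁, cos δ − sin φ₁ sin φ₂) = 162.80421°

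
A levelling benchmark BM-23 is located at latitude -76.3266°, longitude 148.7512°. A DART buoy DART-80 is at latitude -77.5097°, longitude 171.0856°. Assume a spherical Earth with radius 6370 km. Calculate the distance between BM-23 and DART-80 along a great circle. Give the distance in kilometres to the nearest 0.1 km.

573.4 km

Δφ = -1.1831°,  Δλ = 22.3344°
a = sin²(Δφ/2) + cos φ₁ cos φ₂ sin²(Δλ/2) = 0.002024
c = 2·arcsin(√a) = 0.090013 rad = 5.1574°
d = R·c = 6370 × 0.090013 = 573.4 km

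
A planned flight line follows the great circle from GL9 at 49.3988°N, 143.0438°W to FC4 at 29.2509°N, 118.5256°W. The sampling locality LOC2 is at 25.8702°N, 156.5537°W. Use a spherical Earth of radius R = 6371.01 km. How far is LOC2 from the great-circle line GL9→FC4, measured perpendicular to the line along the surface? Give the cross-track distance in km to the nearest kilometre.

2824 km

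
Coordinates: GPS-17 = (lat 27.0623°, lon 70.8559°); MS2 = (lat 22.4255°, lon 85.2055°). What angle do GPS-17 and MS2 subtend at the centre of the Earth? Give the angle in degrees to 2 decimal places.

13.82°

Δφ = -4.6368°,  Δλ = 14.3496°
a = sin²(Δφ/2) + cos φ₁ cos φ₂ sin²(Δλ/2) = 0.014477
c = 2·arcsin(√a) = 0.241227 rad = 13.8213°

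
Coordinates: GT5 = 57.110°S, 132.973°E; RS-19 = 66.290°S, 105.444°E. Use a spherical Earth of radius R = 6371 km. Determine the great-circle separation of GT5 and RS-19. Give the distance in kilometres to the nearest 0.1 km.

Δφ = -9.1800°,  Δλ = -27.5290°
a = sin²(Δφ/2) + cos φ₁ cos φ₂ sin²(Δλ/2) = 0.018765
c = 2·arcsin(√a) = 0.274838 rad = 15.7471°
d = R·c = 6371 × 0.274838 = 1751.0 km

1751.0 km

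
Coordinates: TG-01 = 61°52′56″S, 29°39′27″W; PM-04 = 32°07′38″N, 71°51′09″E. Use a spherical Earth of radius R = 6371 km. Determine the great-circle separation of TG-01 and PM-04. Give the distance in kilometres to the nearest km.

13708 km

TG-01: φ = -61.88222°, λ = -29.65750°
PM-04: φ = +32.12722°, λ = +71.85250°
Δφ = 94.0094°,  Δλ = 101.5100°
a = sin²(Δφ/2) + cos φ₁ cos φ₂ sin²(Δλ/2) = 0.774339
c = 2·arcsin(√a) = 2.151578 rad = 123.2763°
d = R·c = 6371 × 2.151578 = 13707.7 km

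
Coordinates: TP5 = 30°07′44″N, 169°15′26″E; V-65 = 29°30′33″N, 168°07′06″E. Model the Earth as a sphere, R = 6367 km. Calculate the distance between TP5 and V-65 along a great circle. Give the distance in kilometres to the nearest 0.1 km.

129.6 km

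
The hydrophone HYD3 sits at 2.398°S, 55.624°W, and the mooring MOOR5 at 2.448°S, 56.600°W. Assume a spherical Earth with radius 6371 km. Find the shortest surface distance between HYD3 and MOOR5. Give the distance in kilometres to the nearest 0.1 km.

108.6 km

Δφ = -0.0500°,  Δλ = -0.9760°
a = sin²(Δφ/2) + cos φ₁ cos φ₂ sin²(Δλ/2) = 0.000073
c = 2·arcsin(√a) = 0.017042 rad = 0.9764°
d = R·c = 6371 × 0.017042 = 108.6 km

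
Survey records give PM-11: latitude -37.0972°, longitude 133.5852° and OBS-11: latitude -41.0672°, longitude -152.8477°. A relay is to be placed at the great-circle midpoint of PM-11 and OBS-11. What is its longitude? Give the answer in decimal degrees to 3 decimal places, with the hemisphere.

Bx = cos φ₂ cos Δλ = 0.213284,  By = cos φ₂ sin Δλ = 0.723142
φₘ = atan2(sin φ₁ + sin φ₂, √((cos φ₁ + Bx)² + By²)) = -45.39357°
λₘ = λ₁ + atan2(By, cos φ₁ + Bx) = 169.16313°

169.163°E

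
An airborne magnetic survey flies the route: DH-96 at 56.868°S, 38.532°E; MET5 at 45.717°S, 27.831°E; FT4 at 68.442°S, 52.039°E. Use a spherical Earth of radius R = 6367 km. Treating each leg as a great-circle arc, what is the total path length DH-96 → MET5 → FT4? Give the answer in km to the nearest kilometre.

DH-96→MET5: c = 0.226384 rad, d = 1441.39 km
MET5→FT4: c = 0.451464 rad, d = 2874.47 km
Total = 1441.39 + 2874.47 = 4315.86 km

4316 km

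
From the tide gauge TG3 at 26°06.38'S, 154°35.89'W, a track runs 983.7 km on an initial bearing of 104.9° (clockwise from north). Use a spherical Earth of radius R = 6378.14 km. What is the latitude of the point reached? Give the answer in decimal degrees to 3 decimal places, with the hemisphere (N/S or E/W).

28.053°S

TG3: φ = -26.10633°, λ = -154.59817°
δ = d/R = 983.7/6378.14 = 0.154230 rad
φ₂ = arcsin(sin φ₁ cos δ + cos φ₁ sin δ cos θ)
   = arcsin(-0.44004·0.98813 + 0.89798·0.15362·-0.25713) = -28.05286°
λ₂ = λ₁ + atan2(sin θ sin δ cos φ₁, cos δ − sin φ₁ sin φ₂) = -144.91400°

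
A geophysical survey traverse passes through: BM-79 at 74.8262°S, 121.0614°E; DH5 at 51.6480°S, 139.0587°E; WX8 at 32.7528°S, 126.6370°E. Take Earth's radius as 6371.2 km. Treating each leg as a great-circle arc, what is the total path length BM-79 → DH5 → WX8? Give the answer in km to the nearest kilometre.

BM-79→DH5: c = 0.424272 rad, d = 2703.12 km
DH5→WX8: c = 0.365636 rad, d = 2329.54 km
Total = 2703.12 + 2329.54 = 5032.66 km

5033 km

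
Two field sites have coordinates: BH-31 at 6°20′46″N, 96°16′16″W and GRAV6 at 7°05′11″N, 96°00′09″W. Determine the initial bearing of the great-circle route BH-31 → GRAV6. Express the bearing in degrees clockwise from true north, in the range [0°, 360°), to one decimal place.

BH-31: φ = +6.34611°, λ = -96.27111°
GRAV6: φ = +7.08639°, λ = -96.00250°
Δλ = 0.2686°
y = sin Δλ · cos φ₂ = 0.004652
x = cos φ₁ sin φ₂ − sin φ₁ cos φ₂ cos Δλ = 0.012921
θ = atan2(y, x) = 19.8017° → 19.8017° (mod 360°)

19.8°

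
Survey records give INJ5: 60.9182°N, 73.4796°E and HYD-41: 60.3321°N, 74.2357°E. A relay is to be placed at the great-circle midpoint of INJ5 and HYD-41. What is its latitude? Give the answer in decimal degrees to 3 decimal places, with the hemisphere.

60.626°N

Bx = cos φ₂ cos Δλ = 0.494929,  By = cos φ₂ sin Δλ = 0.006532
φₘ = atan2(sin φ₁ + sin φ₂, √((cos φ₁ + Bx)² + By²)) = 60.62568°
λₘ = λ₁ + atan2(By, cos φ₁ + Bx) = 73.86109°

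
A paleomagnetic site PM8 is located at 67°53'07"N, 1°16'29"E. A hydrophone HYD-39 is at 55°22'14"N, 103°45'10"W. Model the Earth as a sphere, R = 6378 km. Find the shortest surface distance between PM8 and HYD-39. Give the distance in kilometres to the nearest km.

PM8: φ = +67.88528°, λ = +1.27472°
HYD-39: φ = +55.37056°, λ = -103.75278°
Δφ = -12.5147°,  Δλ = -105.0275°
a = sin²(Δφ/2) + cos φ₁ cos φ₂ sin²(Δλ/2) = 0.146580
c = 2·arcsin(√a) = 0.785774 rad = 45.0216°
d = R·c = 6378 × 0.785774 = 5011.7 km

5012 km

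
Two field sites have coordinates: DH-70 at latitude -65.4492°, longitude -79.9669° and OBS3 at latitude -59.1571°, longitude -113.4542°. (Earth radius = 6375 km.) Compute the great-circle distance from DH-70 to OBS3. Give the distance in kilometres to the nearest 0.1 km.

1840.4 km

Δφ = 6.2921°,  Δλ = -33.4873°
a = sin²(Δφ/2) + cos φ₁ cos φ₂ sin²(Δλ/2) = 0.020692
c = 2·arcsin(√a) = 0.288695 rad = 16.5410°
d = R·c = 6375 × 0.288695 = 1840.4 km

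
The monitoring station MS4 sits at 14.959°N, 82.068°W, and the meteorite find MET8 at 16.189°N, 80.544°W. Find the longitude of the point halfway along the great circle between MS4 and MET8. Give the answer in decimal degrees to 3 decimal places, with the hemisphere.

Bx = cos φ₂ cos Δλ = 0.960008,  By = cos φ₂ sin Δλ = 0.025541
φₘ = atan2(sin φ₁ + sin φ₂, √((cos φ₁ + Bx)² + By²)) = 15.57531°
λₘ = λ₁ + atan2(By, cos φ₁ + Bx) = -81.30828°

81.308°W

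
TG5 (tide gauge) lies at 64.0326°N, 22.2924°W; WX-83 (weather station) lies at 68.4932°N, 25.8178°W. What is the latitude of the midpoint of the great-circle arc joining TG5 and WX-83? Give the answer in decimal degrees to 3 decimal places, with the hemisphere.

66.273°N

Bx = cos φ₂ cos Δλ = 0.365918,  By = cos φ₂ sin Δλ = -0.022543
φₘ = atan2(sin φ₁ + sin φ₂, √((cos φ₁ + Bx)² + By²)) = 66.27281°
λₘ = λ₁ + atan2(By, cos φ₁ + Bx) = -23.89894°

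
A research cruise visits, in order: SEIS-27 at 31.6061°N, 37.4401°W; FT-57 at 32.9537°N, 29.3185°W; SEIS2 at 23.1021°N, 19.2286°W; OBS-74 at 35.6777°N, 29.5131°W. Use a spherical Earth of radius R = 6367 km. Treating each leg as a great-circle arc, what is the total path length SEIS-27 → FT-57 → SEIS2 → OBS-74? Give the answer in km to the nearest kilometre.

3965 km

SEIS-27→FT-57: c = 0.122093 rad, d = 777.37 km
FT-57→SEIS2: c = 0.231526 rad, d = 1474.13 km
SEIS2→OBS-74: c = 0.269121 rad, d = 1713.49 km
Total = 777.37 + 1474.13 + 1713.49 = 3964.99 km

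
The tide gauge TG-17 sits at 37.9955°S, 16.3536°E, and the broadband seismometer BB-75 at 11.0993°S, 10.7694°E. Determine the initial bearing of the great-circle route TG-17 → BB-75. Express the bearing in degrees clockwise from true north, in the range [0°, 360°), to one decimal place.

Δλ = -5.5842°
y = sin Δλ · cos φ₂ = -0.095488
x = cos φ₁ sin φ₂ − sin φ₁ cos φ₂ cos Δλ = 0.449509
θ = atan2(y, x) = -11.9930° → 348.0070° (mod 360°)

348.0°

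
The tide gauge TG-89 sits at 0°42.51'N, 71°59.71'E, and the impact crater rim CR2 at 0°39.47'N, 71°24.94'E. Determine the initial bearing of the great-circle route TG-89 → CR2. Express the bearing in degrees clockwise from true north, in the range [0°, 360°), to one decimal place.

265.0°

TG-89: φ = +0.70850°, λ = +71.99517°
CR2: φ = +0.65783°, λ = +71.41567°
Δλ = -0.5795°
y = sin Δλ · cos φ₂ = -0.010113
x = cos φ₁ sin φ₂ − sin φ₁ cos φ₂ cos Δλ = -0.000884
θ = atan2(y, x) = -94.9936° → 265.0064° (mod 360°)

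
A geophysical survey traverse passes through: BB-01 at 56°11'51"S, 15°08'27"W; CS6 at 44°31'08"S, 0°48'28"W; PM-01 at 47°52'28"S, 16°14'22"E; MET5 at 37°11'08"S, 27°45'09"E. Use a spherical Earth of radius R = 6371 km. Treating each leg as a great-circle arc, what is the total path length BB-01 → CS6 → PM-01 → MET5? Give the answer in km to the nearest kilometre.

4517 km

BB-01: φ = -56.19750°, λ = -15.14083°
CS6: φ = -44.51889°, λ = -0.80778°
PM-01: φ = -47.87444°, λ = +16.23944°
MET5: φ = -37.18556°, λ = +27.75250°
BB-01→CS6: c = 0.257808 rad, d = 1642.50 km
CS6→PM-01: c = 0.213609 rad, d = 1360.90 km
PM-01→MET5: c = 0.237638 rad, d = 1513.99 km
Total = 1642.50 + 1360.90 + 1513.99 = 4517.39 km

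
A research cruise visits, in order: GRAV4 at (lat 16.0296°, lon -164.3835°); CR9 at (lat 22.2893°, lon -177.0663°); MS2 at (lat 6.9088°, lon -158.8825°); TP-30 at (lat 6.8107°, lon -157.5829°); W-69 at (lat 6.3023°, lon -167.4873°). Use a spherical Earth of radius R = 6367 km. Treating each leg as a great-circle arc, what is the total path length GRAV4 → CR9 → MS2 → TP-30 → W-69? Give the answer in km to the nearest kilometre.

GRAV4→CR9: c = 0.235751 rad, d = 1501.02 km
CR9→MS2: c = 0.406999 rad, d = 2591.36 km
MS2→TP-30: c = 0.022585 rad, d = 143.80 km
TP-30→W-69: c = 0.171960 rad, d = 1094.87 km
Total = 1501.02 + 2591.36 + 143.80 + 1094.87 = 5331.05 km

5331 km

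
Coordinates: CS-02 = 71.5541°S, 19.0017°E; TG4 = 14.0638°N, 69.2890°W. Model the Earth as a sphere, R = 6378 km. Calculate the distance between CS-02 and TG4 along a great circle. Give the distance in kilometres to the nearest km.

Δφ = 85.6179°,  Δλ = -88.2907°
a = sin²(Δφ/2) + cos φ₁ cos φ₂ sin²(Δλ/2) = 0.610681
c = 2·arcsin(√a) = 1.794008 rad = 102.7891°
d = R·c = 6378 × 1.794008 = 11442.2 km

11442 km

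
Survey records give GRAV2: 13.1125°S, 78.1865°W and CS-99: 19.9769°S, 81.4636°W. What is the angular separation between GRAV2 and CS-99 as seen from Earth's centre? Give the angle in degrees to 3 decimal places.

7.548°

Δφ = -6.8644°,  Δλ = -3.2771°
a = sin²(Δφ/2) + cos φ₁ cos φ₂ sin²(Δλ/2) = 0.004332
c = 2·arcsin(√a) = 0.131739 rad = 7.5481°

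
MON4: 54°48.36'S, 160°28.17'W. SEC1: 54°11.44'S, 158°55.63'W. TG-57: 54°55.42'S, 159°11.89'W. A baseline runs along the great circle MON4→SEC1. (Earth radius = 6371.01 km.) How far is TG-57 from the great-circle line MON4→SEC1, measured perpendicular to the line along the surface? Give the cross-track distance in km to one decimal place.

MON4: φ = -54.80600°, λ = -160.46950°
SEC1: φ = -54.19067°, λ = -158.92717°
TG-57: φ = -54.92367°, λ = -159.19817°
δ₁₃ = central angle MON4→TG-57 = 0.012934 rad  (haversine)
θ₁₃ = bearing MON4→TG-57 = 99.656°,  θ₁₂ = bearing MON4→SEC1 = 56.140°
dₓₜ = R·arcsin(sin δ₁₃ · sin(θ₁₃ − θ₁₂)) = 6371.01·arcsin(0.01293·sin(43.515°)) = 56.737 km
|dₓₜ| = 56.737 km

56.7 km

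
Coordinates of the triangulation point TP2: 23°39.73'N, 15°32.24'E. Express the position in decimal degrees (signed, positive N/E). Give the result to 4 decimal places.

lat: 23.6622° N → +23.6622°
lon: 15.5373° E → +15.5373°

+23.6622°, +15.5373°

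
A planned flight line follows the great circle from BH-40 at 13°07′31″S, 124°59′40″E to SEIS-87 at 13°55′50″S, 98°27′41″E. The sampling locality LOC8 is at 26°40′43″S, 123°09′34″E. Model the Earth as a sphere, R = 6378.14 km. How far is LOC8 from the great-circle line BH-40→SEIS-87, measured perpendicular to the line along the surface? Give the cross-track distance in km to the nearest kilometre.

1488 km

BH-40: φ = -13.12528°, λ = +124.99444°
SEIS-87: φ = -13.93056°, λ = +98.46139°
LOC8: φ = -26.67861°, λ = +123.15944°
δ₁₃ = central angle BH-40→LOC8 = 0.238447 rad  (haversine)
θ₁₃ = bearing BH-40→LOC8 = 186.958°,  θ₁₂ = bearing BH-40→SEIS-87 = 265.087°
dₓₜ = R·arcsin(sin δ₁₃ · sin(θ₁₃ − θ₁₂)) = 6378.14·arcsin(0.23619·sin(-78.129°)) = -1487.715 km
|dₓₜ| = 1487.715 km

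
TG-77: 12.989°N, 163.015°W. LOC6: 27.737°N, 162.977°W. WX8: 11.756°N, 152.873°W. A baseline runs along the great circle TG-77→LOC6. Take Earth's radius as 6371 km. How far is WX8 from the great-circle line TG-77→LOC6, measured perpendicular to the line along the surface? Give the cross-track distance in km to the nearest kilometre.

δ₁₃ = central angle TG-77→WX8 = 0.174220 rad  (haversine)
θ₁₃ = bearing TG-77→WX8 = 95.987°,  θ₁₂ = bearing TG-77→LOC6 = 0.132°
dₓₜ = R·arcsin(sin δ₁₃ · sin(θ₁₃ − θ₁₂)) = 6371·arcsin(0.17334·sin(95.855°)) = 1104.108 km
|dₓₜ| = 1104.108 km

1104 km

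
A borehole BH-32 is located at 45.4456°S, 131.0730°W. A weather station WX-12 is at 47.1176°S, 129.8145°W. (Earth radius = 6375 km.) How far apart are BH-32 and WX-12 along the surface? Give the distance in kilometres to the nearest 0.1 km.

Δφ = -1.6720°,  Δλ = 1.2585°
a = sin²(Δφ/2) + cos φ₁ cos φ₂ sin²(Δλ/2) = 0.000270
c = 2·arcsin(√a) = 0.032893 rad = 1.8846°
d = R·c = 6375 × 0.032893 = 209.7 km

209.7 km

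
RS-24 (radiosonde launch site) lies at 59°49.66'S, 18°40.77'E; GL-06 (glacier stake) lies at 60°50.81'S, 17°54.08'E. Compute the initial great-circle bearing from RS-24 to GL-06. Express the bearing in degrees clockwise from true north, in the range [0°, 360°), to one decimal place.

200.4°

RS-24: φ = -59.82767°, λ = +18.67950°
GL-06: φ = -60.84683°, λ = +17.90133°
Δλ = -0.7782°
y = sin Δλ · cos φ₂ = -0.006616
x = cos φ₁ sin φ₂ − sin φ₁ cos φ₂ cos Δλ = -0.017826
θ = atan2(y, x) = -159.6376° → 200.3624° (mod 360°)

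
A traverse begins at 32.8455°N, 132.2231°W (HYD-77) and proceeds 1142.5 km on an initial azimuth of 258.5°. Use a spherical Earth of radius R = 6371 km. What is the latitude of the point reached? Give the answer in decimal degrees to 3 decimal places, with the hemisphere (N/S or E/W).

30.252°N

δ = d/R = 1142.5/6371 = 0.179328 rad
φ₂ = arcsin(sin φ₁ cos δ + cos φ₁ sin δ cos θ)
   = arcsin(0.54238·0.98396 + 0.84014·0.17837·-0.19937) = 30.25185°
λ₂ = λ₁ + atan2(sin θ sin δ cos φ₁, cos δ − sin φ₁ sin φ₂) = -143.89711°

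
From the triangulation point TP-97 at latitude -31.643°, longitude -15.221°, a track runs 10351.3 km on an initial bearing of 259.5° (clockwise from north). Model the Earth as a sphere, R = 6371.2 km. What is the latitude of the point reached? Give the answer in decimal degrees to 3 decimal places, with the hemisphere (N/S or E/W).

7.276°S

δ = d/R = 10351.3/6371.2 = 1.624702 rad
φ₂ = arcsin(sin φ₁ cos δ + cos φ₁ sin δ cos θ)
   = arcsin(-0.52462·-0.05388 + 0.85133·0.99855·-0.18224) = -7.27613°
λ₂ = λ₁ + atan2(sin θ sin δ cos φ₁, cos δ − sin φ₁ sin φ₂) = -113.41256°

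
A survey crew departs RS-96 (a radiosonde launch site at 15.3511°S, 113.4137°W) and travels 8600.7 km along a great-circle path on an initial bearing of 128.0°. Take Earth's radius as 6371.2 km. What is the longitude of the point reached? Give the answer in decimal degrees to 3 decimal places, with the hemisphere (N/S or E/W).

δ = d/R = 8600.7/6371.2 = 1.349934 rad
φ₂ = arcsin(sin φ₁ cos δ + cos φ₁ sin δ cos θ)
   = arcsin(-0.26473·0.21907 + 0.96432·0.97571·-0.61566) = -39.58852°
λ₂ = λ₁ + atan2(sin θ sin δ cos φ₁, cos δ − sin φ₁ sin φ₂) = -27.29974°

27.300°W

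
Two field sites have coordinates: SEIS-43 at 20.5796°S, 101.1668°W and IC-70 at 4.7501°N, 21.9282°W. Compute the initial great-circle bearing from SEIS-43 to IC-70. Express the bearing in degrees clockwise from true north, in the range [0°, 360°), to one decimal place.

81.7°

Δλ = 79.2386°
y = sin Δλ · cos φ₂ = 0.979039
x = cos φ₁ sin φ₂ − sin φ₁ cos φ₂ cos Δλ = 0.142933
θ = atan2(y, x) = 81.6939° → 81.6939° (mod 360°)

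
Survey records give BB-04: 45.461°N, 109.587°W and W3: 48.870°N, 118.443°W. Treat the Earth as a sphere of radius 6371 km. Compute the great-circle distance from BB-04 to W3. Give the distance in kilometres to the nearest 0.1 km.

768.7 km

Δφ = 3.4090°,  Δλ = -8.8560°
a = sin²(Δφ/2) + cos φ₁ cos φ₂ sin²(Δλ/2) = 0.003635
c = 2·arcsin(√a) = 0.120652 rad = 6.9128°
d = R·c = 6371 × 0.120652 = 768.7 km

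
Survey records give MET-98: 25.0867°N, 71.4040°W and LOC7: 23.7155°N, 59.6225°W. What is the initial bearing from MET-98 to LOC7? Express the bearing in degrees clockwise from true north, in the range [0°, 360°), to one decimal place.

Δλ = 11.7815°
y = sin Δλ · cos φ₂ = 0.186938
x = cos φ₁ sin φ₂ − sin φ₁ cos φ₂ cos Δλ = -0.015752
θ = atan2(y, x) = 94.8165° → 94.8165° (mod 360°)

94.8°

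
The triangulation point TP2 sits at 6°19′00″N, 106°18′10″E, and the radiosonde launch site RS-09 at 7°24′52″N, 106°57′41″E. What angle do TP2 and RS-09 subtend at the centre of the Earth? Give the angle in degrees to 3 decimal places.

TP2: φ = +6.31667°, λ = +106.30278°
RS-09: φ = +7.41444°, λ = +106.96139°
Δφ = 1.0978°,  Δλ = 0.6586°
a = sin²(Δφ/2) + cos φ₁ cos φ₂ sin²(Δλ/2) = 0.000124
c = 2·arcsin(√a) = 0.022301 rad = 1.2778°

1.278°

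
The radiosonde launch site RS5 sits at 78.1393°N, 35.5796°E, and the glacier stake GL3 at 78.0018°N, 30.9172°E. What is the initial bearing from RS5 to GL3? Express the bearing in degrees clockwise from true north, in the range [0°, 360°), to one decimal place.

Δλ = -4.6624°
y = sin Δλ · cos φ₂ = -0.016897
x = cos φ₁ sin φ₂ − sin φ₁ cos φ₂ cos Δλ = -0.001727
θ = atan2(y, x) = -95.8344° → 264.1656° (mod 360°)

264.2°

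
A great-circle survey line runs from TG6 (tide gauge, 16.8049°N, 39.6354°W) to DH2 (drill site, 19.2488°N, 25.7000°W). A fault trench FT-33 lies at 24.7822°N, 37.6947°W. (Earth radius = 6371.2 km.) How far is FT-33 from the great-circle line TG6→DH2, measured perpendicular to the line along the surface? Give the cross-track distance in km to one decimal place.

δ₁₃ = central angle TG6→FT-33 = 0.142777 rad  (haversine)
θ₁₃ = bearing TG6→FT-33 = 12.479°,  θ₁₂ = bearing TG6→DH2 = 77.435°
dₓₜ = R·arcsin(sin δ₁₃ · sin(θ₁₃ − θ₁₂)) = 6371.2·arcsin(0.14229·sin(-64.957°)) = -823.638 km
|dₓₜ| = 823.638 km

823.6 km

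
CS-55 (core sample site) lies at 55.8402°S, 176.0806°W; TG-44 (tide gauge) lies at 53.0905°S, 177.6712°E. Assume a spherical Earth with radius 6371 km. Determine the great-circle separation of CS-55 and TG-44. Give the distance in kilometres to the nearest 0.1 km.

506.2 km

Δφ = 2.7497°,  Δλ = -6.2482°
a = sin²(Δφ/2) + cos φ₁ cos φ₂ sin²(Δλ/2) = 0.001577
c = 2·arcsin(√a) = 0.079450 rad = 4.5521°
d = R·c = 6371 × 0.079450 = 506.2 km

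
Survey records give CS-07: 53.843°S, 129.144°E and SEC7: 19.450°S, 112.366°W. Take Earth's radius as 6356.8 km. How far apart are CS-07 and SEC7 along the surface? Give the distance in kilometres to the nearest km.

9963 km

Δφ = 34.3930°,  Δλ = 118.4900°
a = sin²(Δφ/2) + cos φ₁ cos φ₂ sin²(Δλ/2) = 0.498260
c = 2·arcsin(√a) = 1.567316 rad = 89.8006°
d = R·c = 6356.8 × 1.567316 = 9963.1 km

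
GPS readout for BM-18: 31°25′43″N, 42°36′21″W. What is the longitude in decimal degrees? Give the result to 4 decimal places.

42° + 36′/60 + 21″/3600 = 42 + 0.60000 + 0.00583 = 42.6058°

42.6058°W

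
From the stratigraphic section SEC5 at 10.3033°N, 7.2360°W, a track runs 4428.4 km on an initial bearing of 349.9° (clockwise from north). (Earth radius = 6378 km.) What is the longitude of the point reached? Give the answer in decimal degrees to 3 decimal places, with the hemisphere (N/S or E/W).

δ = d/R = 4428.4/6378 = 0.694324 rad
φ₂ = arcsin(sin φ₁ cos δ + cos φ₁ sin δ cos θ)
   = arcsin(0.17886·0.76849 + 0.98387·0.63987·0.98450) = 49.22173°
λ₂ = λ₁ + atan2(sin θ sin δ cos φ₁, cos δ − sin φ₁ sin φ₂) = -17.12875°

17.129°W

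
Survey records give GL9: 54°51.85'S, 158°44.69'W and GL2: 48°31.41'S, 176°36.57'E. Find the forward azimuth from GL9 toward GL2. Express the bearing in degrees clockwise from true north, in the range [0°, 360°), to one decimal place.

GL9: φ = -54.86417°, λ = -158.74483°
GL2: φ = -48.52350°, λ = +176.60950°
Δλ = -24.6457°
y = sin Δλ · cos φ₂ = -0.276188
x = cos φ₁ sin φ₂ − sin φ₁ cos φ₂ cos Δλ = 0.061099
θ = atan2(y, x) = -77.5257° → 282.4743° (mod 360°)

282.5°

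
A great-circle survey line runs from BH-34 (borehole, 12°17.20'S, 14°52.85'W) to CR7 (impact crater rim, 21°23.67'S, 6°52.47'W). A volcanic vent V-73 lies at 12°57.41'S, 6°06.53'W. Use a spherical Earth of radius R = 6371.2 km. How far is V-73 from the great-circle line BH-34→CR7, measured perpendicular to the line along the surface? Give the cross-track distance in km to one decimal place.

680.7 km

BH-34: φ = -12.28667°, λ = -14.88083°
CR7: φ = -21.39450°, λ = -6.87450°
V-73: φ = -12.95683°, λ = -6.10883°
δ₁₃ = central angle BH-34→V-73 = 0.149850 rad  (haversine)
θ₁₃ = bearing BH-34→V-73 = 95.428°,  θ₁₂ = bearing BH-34→CR7 = 141.013°
dₓₜ = R·arcsin(sin δ₁₃ · sin(θ₁₃ − θ₁₂)) = 6371.2·arcsin(0.14929·sin(-45.585°)) = -680.698 km
|dₓₜ| = 680.698 km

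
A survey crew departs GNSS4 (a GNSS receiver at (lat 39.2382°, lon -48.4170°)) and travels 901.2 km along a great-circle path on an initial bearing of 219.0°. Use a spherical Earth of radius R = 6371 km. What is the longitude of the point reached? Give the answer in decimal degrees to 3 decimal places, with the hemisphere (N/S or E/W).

δ = d/R = 901.2/6371 = 0.141453 rad
φ₂ = arcsin(sin φ₁ cos δ + cos φ₁ sin δ cos θ)
   = arcsin(0.63255·0.99001 + 0.77452·0.14098·-0.77715) = 32.77684°
λ₂ = λ₁ + atan2(sin θ sin δ cos φ₁, cos δ − sin φ₁ sin φ₂) = -54.47435°

54.474°W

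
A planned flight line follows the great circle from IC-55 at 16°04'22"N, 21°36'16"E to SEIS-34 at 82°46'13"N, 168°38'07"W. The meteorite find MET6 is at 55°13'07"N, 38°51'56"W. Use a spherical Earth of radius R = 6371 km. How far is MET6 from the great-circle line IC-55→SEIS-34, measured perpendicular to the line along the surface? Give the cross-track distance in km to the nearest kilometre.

IC-55: φ = +16.07278°, λ = +21.60444°
SEIS-34: φ = +82.77028°, λ = -168.63528°
MET6: φ = +55.21861°, λ = -38.86556°
δ₁₃ = central angle IC-55→MET6 = 1.050008 rad  (haversine)
θ₁₃ = bearing IC-55→MET6 = 325.096°,  θ₁₂ = bearing IC-55→SEIS-34 = 1.298°
dₓₜ = R·arcsin(sin δ₁₃ · sin(θ₁₃ − θ₁₂)) = 6371·arcsin(0.86743·sin(323.798°)) = -3426.922 km
|dₓₜ| = 3426.922 km

3427 km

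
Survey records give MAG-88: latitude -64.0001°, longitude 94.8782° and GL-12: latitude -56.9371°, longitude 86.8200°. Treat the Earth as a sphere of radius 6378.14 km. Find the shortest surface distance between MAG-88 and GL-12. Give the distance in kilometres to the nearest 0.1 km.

900.5 km

Δφ = 7.0630°,  Δλ = -8.0582°
a = sin²(Δφ/2) + cos φ₁ cos φ₂ sin²(Δλ/2) = 0.004975
c = 2·arcsin(√a) = 0.141183 rad = 8.0892°
d = R·c = 6378.14 × 0.141183 = 900.5 km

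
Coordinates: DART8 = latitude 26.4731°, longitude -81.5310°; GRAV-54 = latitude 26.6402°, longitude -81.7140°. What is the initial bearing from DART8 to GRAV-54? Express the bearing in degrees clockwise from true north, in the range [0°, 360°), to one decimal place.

315.6°

Δλ = -0.1830°
y = sin Δλ · cos φ₂ = -0.002855
x = cos φ₁ sin φ₂ − sin φ₁ cos φ₂ cos Δλ = 0.002918
θ = atan2(y, x) = -44.3689° → 315.6311° (mod 360°)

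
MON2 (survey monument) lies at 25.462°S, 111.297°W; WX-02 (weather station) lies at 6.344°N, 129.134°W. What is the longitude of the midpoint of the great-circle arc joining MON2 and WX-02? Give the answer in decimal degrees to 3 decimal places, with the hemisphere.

Bx = cos φ₂ cos Δλ = 0.946103,  By = cos φ₂ sin Δλ = -0.304434
φₘ = atan2(sin φ₁ + sin φ₂, √((cos φ₁ + Bx)² + By²)) = -9.67352°
λₘ = λ₁ + atan2(By, cos φ₁ + Bx) = -120.64689°

120.647°W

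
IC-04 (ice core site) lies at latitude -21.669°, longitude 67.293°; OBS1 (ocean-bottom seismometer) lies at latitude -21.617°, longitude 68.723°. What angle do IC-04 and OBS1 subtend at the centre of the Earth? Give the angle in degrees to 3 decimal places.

Δφ = 0.0520°,  Δλ = 1.4300°
a = sin²(Δφ/2) + cos φ₁ cos φ₂ sin²(Δλ/2) = 0.000135
c = 2·arcsin(√a) = 0.023216 rad = 1.3302°

1.330°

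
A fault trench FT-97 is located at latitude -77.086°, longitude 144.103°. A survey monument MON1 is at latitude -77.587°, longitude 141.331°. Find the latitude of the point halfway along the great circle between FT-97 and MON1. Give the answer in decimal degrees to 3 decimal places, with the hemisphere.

77.340°S

Bx = cos φ₂ cos Δλ = 0.214705,  By = cos φ₂ sin Δλ = -0.010396
φₘ = atan2(sin φ₁ + sin φ₂, √((cos φ₁ + Bx)² + By²)) = -77.34008°
λₘ = λ₁ + atan2(By, cos φ₁ + Bx) = 142.74397°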